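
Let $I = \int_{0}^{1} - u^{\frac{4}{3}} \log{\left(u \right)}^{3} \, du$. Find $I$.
$\frac{486}{2401}$

Begin with the known integral
$$J(a) = \int_{0}^{1} - u^{a} \, du = - \frac{1}{a + 1}.$$

Differentiating under the integral sign brings down a factor of $\ln u$:
$$\frac{dJ}{da} = \int_{0}^{1} - u^{a} \log{\left(u \right)} \, du = \frac{1}{\left(a + 1\right)^{2}}.$$

Repeating $3$ times in total — each differentiation brings down another $\ln u$ — gives
$$\frac{d^{3}J}{da^{3}} = \int_{0}^{1} - u^{a} \log{\left(u \right)}^{3} \, du = \frac{6}{\left(a + 1\right)^{4}},$$
and the integrand here is exactly the target integrand, so $I = \frac{6}{\left(a + 1\right)^{4}}$.

Setting $a = \frac{4}{3}$:
$$I = \frac{486}{2401}.$$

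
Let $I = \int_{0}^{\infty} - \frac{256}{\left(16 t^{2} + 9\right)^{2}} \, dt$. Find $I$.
$- \frac{16 \pi}{27}$

Begin with the known result
$$J(a) = \int_{0}^{\infty} - \frac{1}{a^{2} + t^{2}} \, dt = - \frac{\pi}{2 a}.$$

Differentiating under the integral sign with respect to $a$,
$$\frac{dJ}{da} = \int_{0}^{\infty} \frac{2 a}{\left(a^{2} + t^{2}\right)^{2}} \, dt = \frac{\pi}{2 a^{2}},$$
so $\int_{0}^{\infty} - \frac{1}{\left(a^{2} + t^{2}\right)^{2}} \, dt = - \frac{\pi}{4 a^{3}}$.

Setting $a = \frac{3}{4}$:
$$I = - \frac{16 \pi}{27}.$$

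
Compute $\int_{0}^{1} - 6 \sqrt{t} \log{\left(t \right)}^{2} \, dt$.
$- \frac{32}{9}$

Consider the simpler parametrised integral
$$J(a) = \int_{0}^{1} - 6 t^{a} \, dt = - \frac{6}{a + 1}.$$

Differentiating under the integral sign brings down a factor of $\ln t$:
$$\frac{dJ}{da} = \int_{0}^{1} - 6 t^{a} \log{\left(t \right)} \, dt = \frac{6}{\left(a + 1\right)^{2}}.$$

Repeating twice in total — each differentiation brings down another $\ln t$ — gives
$$\frac{d^{2}J}{da^{2}} = \int_{0}^{1} - 6 t^{a} \log{\left(t \right)}^{2} \, dt = - \frac{12}{\left(a + 1\right)^{3}},$$
and the integrand here is exactly the target integrand, so $I = - \frac{12}{\left(a + 1\right)^{3}}$.

Setting $a = \frac{1}{2}$:
$$I = - \frac{32}{9}.$$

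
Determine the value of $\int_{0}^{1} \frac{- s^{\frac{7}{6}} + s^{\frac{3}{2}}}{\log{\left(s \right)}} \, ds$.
$\log{\left(\frac{15}{13} \right)}$

Consider the one-parameter family: let $I(a) = \int_{0}^{1} \frac{- s^{\frac{7}{6}} + s^{a}}{\log{\left(s \right)}} \, ds$.

Since $\dfrac{\partial}{\partial a}\,s^{a} = s^{a} \ln s$, the $\ln s$ in the denominator cancels and
$$\frac{dI}{da} = \int_{0}^{1} s^{a} \, ds = \left[\frac{s^{a+1}}{a+1}\right]_0^1 = \frac{1}{a + 1}.$$

Integrating with respect to $a$ gives $I(a) = \log{\left(\frac{6 a}{13} + \frac{6}{13} \right)} + C$.

At $a = \frac{7}{6}$ the integrand is identically $0$, so $I(\frac{7}{6}) = 0$. The closed form gives $0$, hence $C = 0$.

Setting $a = \frac{3}{2}$:
$$I = \log{\left(\frac{15}{13} \right)}.$$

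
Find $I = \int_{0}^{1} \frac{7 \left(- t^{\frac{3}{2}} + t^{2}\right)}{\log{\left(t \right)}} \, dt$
$\log{\left(\frac{279936}{78125} \right)}$

Introduce a parameter $a$ in the exponent: let $I(a) = \int_{0}^{1} \frac{7 \left(t^{2} - t^{a}\right)}{\log{\left(t \right)}} \, dt$.

Since $\dfrac{\partial}{\partial a}\,t^{a} = t^{a} \ln t$, the $\ln t$ in the denominator cancels and
$$\frac{dI}{da} = \int_{0}^{1} -7 t^{a} \, dt = -7 \left[\frac{t^{a+1}}{a+1}\right]_0^1 = - \frac{7}{a + 1}.$$

Integrating with respect to $a$ gives $I(a) = \log{\left(\frac{2187}{\left(a + 1\right)^{7}} \right)} + C$.

At $a = 2$ the integrand is identically $0$, so $I(2) = 0$. The closed form gives $0$, hence $C = 0$.

Setting $a = \frac{3}{2}$:
$$I = \log{\left(\frac{279936}{78125} \right)}.$$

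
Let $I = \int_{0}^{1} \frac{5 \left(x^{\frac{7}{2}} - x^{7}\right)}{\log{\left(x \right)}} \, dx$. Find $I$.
$\log{\left(\frac{59049}{1048576} \right)}$

Introduce a parameter $a$ in the exponent: let $I(a) = \int_{0}^{1} \frac{5 \left(- x^{7} + x^{a}\right)}{\log{\left(x \right)}} \, dx$.

Since $\dfrac{\partial}{\partial a}\,x^{a} = x^{a} \ln x$, the $\ln x$ in the denominator cancels and
$$\frac{dI}{da} = \int_{0}^{1} 5 x^{a} \, dx = 5 \left[\frac{x^{a+1}}{a+1}\right]_0^1 = \frac{5}{a + 1}.$$

Integrating with respect to $a$ gives $I(a) = \log{\left(\frac{\left(a + 1\right)^{5}}{32768} \right)} + C$.

At $a = 7$ the integrand is identically $0$, so $I(7) = 0$. The closed form gives $0$, hence $C = 0$.

Setting $a = \frac{7}{2}$:
$$I = \log{\left(\frac{59049}{1048576} \right)}.$$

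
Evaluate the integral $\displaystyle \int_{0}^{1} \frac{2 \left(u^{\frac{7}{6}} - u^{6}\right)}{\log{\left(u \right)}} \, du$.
$\log{\left(\frac{169}{1764} \right)}$

Introduce a parameter $a$ in the exponent: let $I(a) = \int_{0}^{1} \frac{2 \left(- u^{6} + u^{a}\right)}{\log{\left(u \right)}} \, du$.

Since $\dfrac{\partial}{\partial a}\,u^{a} = u^{a} \ln u$, the $\ln u$ in the denominator cancels and
$$\frac{dI}{da} = \int_{0}^{1} 2 u^{a} \, du = 2 \left[\frac{u^{a+1}}{a+1}\right]_0^1 = \frac{2}{a + 1}.$$

Integrating with respect to $a$ gives $I(a) = \log{\left(\frac{\left(a + 1\right)^{2}}{49} \right)} + C$.

At $a = 6$ the integrand is identically $0$, so $I(6) = 0$. The closed form gives $0$, hence $C = 0$.

Setting $a = \frac{7}{6}$:
$$I = \log{\left(\frac{169}{1764} \right)}.$$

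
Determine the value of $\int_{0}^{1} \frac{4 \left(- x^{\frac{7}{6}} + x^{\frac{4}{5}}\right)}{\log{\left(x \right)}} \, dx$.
$- \log{\left(\frac{17850625}{8503056} \right)}$

Introduce a parameter $a$ in the exponent: let $I(a) = \int_{0}^{1} \frac{4 \left(x^{\frac{4}{5}} - x^{a}\right)}{\log{\left(x \right)}} \, dx$.

Since $\dfrac{\partial}{\partial a}\,x^{a} = x^{a} \ln x$, the $\ln x$ in the denominator cancels and
$$\frac{dI}{da} = \int_{0}^{1} -4 x^{a} \, dx = -4 \left[\frac{x^{a+1}}{a+1}\right]_0^1 = - \frac{4}{a + 1}.$$

Integrating with respect to $a$ gives $I(a) = - \log{\left(\frac{625 \left(a + 1\right)^{4}}{6561} \right)} + C$.

At $a = \frac{4}{5}$ the integrand is identically $0$, so $I(\frac{4}{5}) = 0$. The closed form gives $0$, hence $C = 0$.

Setting $a = \frac{7}{6}$:
$$I = - \log{\left(\frac{17850625}{8503056} \right)}.$$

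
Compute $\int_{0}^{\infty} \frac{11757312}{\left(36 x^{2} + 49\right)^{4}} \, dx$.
$\frac{43740 \pi}{117649}$

Start from the standard arctangent integral
$$J(a) = \int_{0}^{\infty} \frac{7}{a^{2} + x^{2}} \, dx = \frac{7 \pi}{2 a}.$$

Differentiating under the integral sign with respect to $a$,
$$\frac{dJ}{da} = \int_{0}^{\infty} - \frac{14 a}{\left(a^{2} + x^{2}\right)^{2}} \, dx = - \frac{7 \pi}{2 a^{2}},$$
so $\int_{0}^{\infty} \frac{7}{\left(a^{2} + x^{2}\right)^{2}} \, dx = \frac{7 \pi}{4 a^{3}}$.

Repeating — each differentiation of $1/(x^2+a^2)^j$ produces $-2ja/(x^2+a^2)^{j+1}$ — and dividing through by $-2ja$ at each step yields, after $3$ differentiations in total,
$$\int_{0}^{\infty} \frac{7}{\left(a^{2} + x^{2}\right)^{4}} \, dx = \frac{35 \pi}{32 a^{7}}.$$

Setting $a = \frac{7}{6}$:
$$I = \frac{43740 \pi}{117649}.$$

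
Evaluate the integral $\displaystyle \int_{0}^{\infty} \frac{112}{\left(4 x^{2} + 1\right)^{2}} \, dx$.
$14 \pi$

Recall the elementary integral
$$J(a) = \int_{0}^{\infty} \frac{7}{a^{2} + x^{2}} \, dx = \frac{7 \pi}{2 a}.$$

Differentiating under the integral sign with respect to $a$,
$$\frac{dJ}{da} = \int_{0}^{\infty} - \frac{14 a}{\left(a^{2} + x^{2}\right)^{2}} \, dx = - \frac{7 \pi}{2 a^{2}},$$
so $\int_{0}^{\infty} \frac{7}{\left(a^{2} + x^{2}\right)^{2}} \, dx = \frac{7 \pi}{4 a^{3}}$.

Setting $a = \frac{1}{2}$:
$$I = 14 \pi.$$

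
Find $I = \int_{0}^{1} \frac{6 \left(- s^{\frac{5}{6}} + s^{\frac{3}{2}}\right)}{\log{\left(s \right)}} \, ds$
$\log{\left(\frac{11390625}{1771561} \right)}$

Introduce a parameter $a$ in the exponent: let $I(a) = \int_{0}^{1} \frac{6 \left(- s^{\frac{5}{6}} + s^{a}\right)}{\log{\left(s \right)}} \, ds$.

Since $\dfrac{\partial}{\partial a}\,s^{a} = s^{a} \ln s$, the $\ln s$ in the denominator cancels and
$$\frac{dI}{da} = \int_{0}^{1} 6 s^{a} \, ds = 6 \left[\frac{s^{a+1}}{a+1}\right]_0^1 = \frac{6}{a + 1}.$$

Integrating with respect to $a$ gives $I(a) = \log{\left(\frac{46656 \left(a + 1\right)^{6}}{1771561} \right)} + C$.

At $a = \frac{5}{6}$ the integrand is identically $0$, so $I(\frac{5}{6}) = 0$. The closed form gives $0$, hence $C = 0$.

Setting $a = \frac{3}{2}$:
$$I = \log{\left(\frac{11390625}{1771561} \right)}.$$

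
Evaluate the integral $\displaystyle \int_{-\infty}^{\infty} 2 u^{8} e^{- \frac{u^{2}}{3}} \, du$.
$\frac{8505 \sqrt{3} \sqrt{\pi}}{8}$

Consider the simpler parametrised integral
$$J(a) = \int_{-\infty}^{\infty} 2 e^{- a u^{2}} \, du = \frac{2 \sqrt{\pi}}{\sqrt{a}}.$$

Differentiating under the integral sign brings down a factor of $(-u^2)$:
$$\frac{dJ}{da} = \int_{-\infty}^{\infty} - 2 u^{2} e^{- a u^{2}} \, du = - \frac{\sqrt{\pi}}{a^{\frac{3}{2}}}.$$

Repeating $4$ times in total — each differentiation brings down another $(-u^2)$ — gives
$$\frac{d^{4}J}{da^{4}} = \int_{-\infty}^{\infty} 2 u^{8} e^{- a u^{2}} \, du = \frac{105 \sqrt{\pi}}{8 a^{\frac{9}{2}}},$$
and the integrand here is exactly the target integrand, so $I = \frac{105 \sqrt{\pi}}{8 a^{\frac{9}{2}}}$.

Setting $a = \frac{1}{3}$:
$$I = \frac{8505 \sqrt{3} \sqrt{\pi}}{8}.$$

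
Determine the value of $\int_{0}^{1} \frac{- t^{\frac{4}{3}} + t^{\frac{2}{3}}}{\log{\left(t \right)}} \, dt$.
$\log{\left(\frac{5}{7} \right)}$

Consider the one-parameter family: let $I(a) = \int_{0}^{1} \frac{- t^{\frac{4}{3}} + t^{a}}{\log{\left(t \right)}} \, dt$.

Since $\dfrac{\partial}{\partial a}\,t^{a} = t^{a} \ln t$, the $\ln t$ in the denominator cancels and
$$\frac{dI}{da} = \int_{0}^{1} t^{a} \, dt = \left[\frac{t^{a+1}}{a+1}\right]_0^1 = \frac{1}{a + 1}.$$

Integrating with respect to $a$ gives $I(a) = \log{\left(\frac{3 a}{7} + \frac{3}{7} \right)} + C$.

At $a = \frac{4}{3}$ the integrand is identically $0$, so $I(\frac{4}{3}) = 0$. The closed form gives $0$, hence $C = 0$.

Setting $a = \frac{2}{3}$:
$$I = \log{\left(\frac{5}{7} \right)}.$$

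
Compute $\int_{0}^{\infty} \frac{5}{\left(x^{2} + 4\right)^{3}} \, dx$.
$\frac{15 \pi}{512}$

Begin with the known result
$$J(a) = \int_{0}^{\infty} \frac{5}{a^{2} + x^{2}} \, dx = \frac{5 \pi}{2 a}.$$

Differentiating under the integral sign with respect to $a$,
$$\frac{dJ}{da} = \int_{0}^{\infty} - \frac{10 a}{\left(a^{2} + x^{2}\right)^{2}} \, dx = - \frac{5 \pi}{2 a^{2}},$$
so $\int_{0}^{\infty} \frac{5}{\left(a^{2} + x^{2}\right)^{2}} \, dx = \frac{5 \pi}{4 a^{3}}$.

Repeating — each differentiation of $1/(x^2+a^2)^j$ produces $-2ja/(x^2+a^2)^{j+1}$ — and dividing through by $-2ja$ at each step yields, after $2$ differentiations in total,
$$\int_{0}^{\infty} \frac{5}{\left(a^{2} + x^{2}\right)^{3}} \, dx = \frac{15 \pi}{16 a^{5}}.$$

Setting $a = 2$:
$$I = \frac{15 \pi}{512}.$$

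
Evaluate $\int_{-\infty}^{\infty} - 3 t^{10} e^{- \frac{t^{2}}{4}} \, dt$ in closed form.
$- 181440 \sqrt{\pi}$

Start from the elementary integral
$$J(a) = \int_{-\infty}^{\infty} - 3 e^{- a t^{2}} \, dt = - \frac{3 \sqrt{\pi}}{\sqrt{a}}.$$

Differentiating under the integral sign brings down a factor of $(-t^2)$:
$$\frac{dJ}{da} = \int_{-\infty}^{\infty} 3 t^{2} e^{- a t^{2}} \, dt = \frac{3 \sqrt{\pi}}{2 a^{\frac{3}{2}}}.$$

Repeating $5$ times in total — each differentiation brings down another $(-t^2)$ — gives
$$\frac{d^{5}J}{da^{5}} = \int_{-\infty}^{\infty} 3 t^{10} e^{- a t^{2}} \, dt = \frac{2835 \sqrt{\pi}}{32 a^{\frac{11}{2}}},$$
and the integrand here is $(-1)^{5}$ times the target integrand, so $I = (-1)^{5}\,\frac{d^{5}J}{da^{5}} = - \frac{2835 \sqrt{\pi}}{32 a^{\frac{11}{2}}}$.

Setting $a = \frac{1}{4}$:
$$I = - 181440 \sqrt{\pi}.$$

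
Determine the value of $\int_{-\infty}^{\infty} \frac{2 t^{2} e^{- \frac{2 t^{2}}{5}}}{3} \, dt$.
$\frac{5 \sqrt{10} \sqrt{\pi}}{12}$

Start from the elementary integral
$$J(a) = \int_{-\infty}^{\infty} \frac{2 e^{- a t^{2}}}{3} \, dt = \frac{2 \sqrt{\pi}}{3 \sqrt{a}}.$$

Differentiating under the integral sign brings down a factor of $(-t^2)$:
$$\frac{dJ}{da} = \int_{-\infty}^{\infty} - \frac{2 t^{2} e^{- a t^{2}}}{3} \, dt = - \frac{\sqrt{\pi}}{3 a^{\frac{3}{2}}}.$$

The integral on the left is $-I$, so $I = \frac{\sqrt{\pi}}{3 a^{\frac{3}{2}}}$.

Setting $a = \frac{2}{5}$:
$$I = \frac{5 \sqrt{10} \sqrt{\pi}}{12}.$$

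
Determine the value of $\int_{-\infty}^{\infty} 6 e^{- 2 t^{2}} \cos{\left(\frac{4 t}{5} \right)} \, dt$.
$\frac{3 \sqrt{2} \sqrt{\pi}}{e^{\frac{2}{25}}}$

Define $I(b) = \int_{-\infty}^{\infty} 6 e^{- 2 t^{2}} \cos{\left(b t \right)} \, dt$.

Differentiating under the integral sign,
$$I'(b) = \int_{-\infty}^{\infty} - 6 t e^{- 2 t^{2}} \sin{\left(b t \right)} \, dt.$$

Integrate $\int_{-\infty}^{\infty} t \sin(b t)\, e^{- 2 t^{2}}\, dt$ by parts with $u = \sin(b t)$ and $dv = t\, e^{- 2 t^{2}}\, dt$, giving $v = - \frac{e^{- 2 t^{2}}}{4}$. The boundary term vanishes and
$$\int_{-\infty}^{\infty} t \sin(b t)\, e^{- 2 t^{2}}\, dt = \frac{b}{4} \int_{-\infty}^{\infty} \cos(b t)\, e^{- 2 t^{2}}\, dt,$$
so $I'(b) = - \frac{b}{4}\, I(b)$.

This is a separable first-order ODE; solving with the initial condition $I(0) = \int_{-\infty}^{\infty} 6 e^{- 2 t^{2}}\,dt = 3 \sqrt{2} \sqrt{\pi}$ gives
$$I(b) = 3 \sqrt{2} \sqrt{\pi} e^{- \frac{b^{2}}{8}}.$$

Setting $b = \frac{4}{5}$:
$$I = \frac{3 \sqrt{2} \sqrt{\pi}}{e^{\frac{2}{25}}}.$$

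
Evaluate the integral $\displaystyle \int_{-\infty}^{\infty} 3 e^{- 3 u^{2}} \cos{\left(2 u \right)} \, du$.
$\frac{\sqrt{3} \sqrt{\pi}}{e^{\frac{1}{3}}}$

Let $b$ denote the cosine frequency and define $I(b) = \int_{-\infty}^{\infty} 3 e^{- 3 u^{2}} \cos{\left(b u \right)} \, du$.

Differentiating under the integral sign,
$$I'(b) = \int_{-\infty}^{\infty} - 3 u e^{- 3 u^{2}} \sin{\left(b u \right)} \, du.$$

Integrate $\int_{-\infty}^{\infty} u \sin(b u)\, e^{- 3 u^{2}}\, du$ by parts with $w = \sin(b u)$ and $dv = u\, e^{- 3 u^{2}}\, du$, giving $v = - \frac{e^{- 3 u^{2}}}{6}$. The boundary term vanishes and
$$\int_{-\infty}^{\infty} u \sin(b u)\, e^{- 3 u^{2}}\, du = \frac{b}{6} \int_{-\infty}^{\infty} \cos(b u)\, e^{- 3 u^{2}}\, du,$$
so $I'(b) = - \frac{b}{6}\, I(b)$.

This is a separable first-order ODE; solving with the initial condition $I(0) = \int_{-\infty}^{\infty} 3 e^{- 3 u^{2}}\,du = \sqrt{3} \sqrt{\pi}$ gives
$$I(b) = \sqrt{3} \sqrt{\pi} e^{- \frac{b^{2}}{12}}.$$

Setting $b = 2$:
$$I = \frac{\sqrt{3} \sqrt{\pi}}{e^{\frac{1}{3}}}.$$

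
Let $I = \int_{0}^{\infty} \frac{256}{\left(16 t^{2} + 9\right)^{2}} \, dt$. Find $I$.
$\frac{16 \pi}{27}$

Recall the elementary integral
$$J(a) = \int_{0}^{\infty} \frac{1}{a^{2} + t^{2}} \, dt = \frac{\pi}{2 a}.$$

Differentiating under the integral sign with respect to $a$,
$$\frac{dJ}{da} = \int_{0}^{\infty} - \frac{2 a}{\left(a^{2} + t^{2}\right)^{2}} \, dt = - \frac{\pi}{2 a^{2}},$$
so $\int_{0}^{\infty} \frac{1}{\left(a^{2} + t^{2}\right)^{2}} \, dt = \frac{\pi}{4 a^{3}}$.

Setting $a = \frac{3}{4}$:
$$I = \frac{16 \pi}{27}.$$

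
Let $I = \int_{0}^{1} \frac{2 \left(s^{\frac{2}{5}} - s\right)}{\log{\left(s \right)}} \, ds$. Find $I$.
$- \log{\left(\frac{100}{49} \right)}$

Consider the one-parameter family: let $I(a) = \int_{0}^{1} \frac{2 \left(s^{\frac{2}{5}} - s^{a}\right)}{\log{\left(s \right)}} \, ds$.

Since $\dfrac{\partial}{\partial a}\,s^{a} = s^{a} \ln s$, the $\ln s$ in the denominator cancels and
$$\frac{dI}{da} = \int_{0}^{1} -2 s^{a} \, ds = -2 \left[\frac{s^{a+1}}{a+1}\right]_0^1 = - \frac{2}{a + 1}.$$

Integrating with respect to $a$ gives $I(a) = - \log{\left(\frac{25 \left(a + 1\right)^{2}}{49} \right)} + C$.

At $a = \frac{2}{5}$ the integrand is identically $0$, so $I(\frac{2}{5}) = 0$. The closed form gives $0$, hence $C = 0$.

Setting $a = 1$:
$$I = - \log{\left(\frac{100}{49} \right)}.$$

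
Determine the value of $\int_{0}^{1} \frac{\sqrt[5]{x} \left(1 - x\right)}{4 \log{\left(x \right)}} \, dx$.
$- \frac{\log{\left(11 \right)}}{4} + \frac{\log{\left(6 \right)}}{4}$

Introduce a parameter $a$ in the exponent: let $I(a) = \int_{0}^{1} \frac{- x^{\frac{6}{5}} + x^{a}}{4 \log{\left(x \right)}} \, dx$.

Since $\dfrac{\partial}{\partial a}\,x^{a} = x^{a} \ln x$, the $\ln x$ in the denominator cancels and
$$\frac{dI}{da} = \int_{0}^{1} \frac{1}{4} x^{a} \, dx = \frac{1}{4} \left[\frac{x^{a+1}}{a+1}\right]_0^1 = \frac{1}{4 \left(a + 1\right)}.$$

Integrating with respect to $a$ gives $I(a) = \frac{\log{\left(a + 1 \right)}}{4} - \frac{\log{\left(11 \right)}}{4} + \frac{\log{\left(5 \right)}}{4} + C$.

At $a = \frac{6}{5}$ the integrand is identically $0$, so $I(\frac{6}{5}) = 0$. The closed form gives $0$, hence $C = 0$.

Setting $a = \frac{1}{5}$:
$$I = - \frac{\log{\left(11 \right)}}{4} + \frac{\log{\left(6 \right)}}{4}.$$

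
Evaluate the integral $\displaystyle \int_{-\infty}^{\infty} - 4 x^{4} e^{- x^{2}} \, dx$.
$- 3 \sqrt{\pi}$

Begin with the known integral
$$J(a) = \int_{-\infty}^{\infty} - 4 e^{- a x^{2}} \, dx = - \frac{4 \sqrt{\pi}}{\sqrt{a}}.$$

Differentiating under the integral sign brings down a factor of $(-x^2)$:
$$\frac{dJ}{da} = \int_{-\infty}^{\infty} 4 x^{2} e^{- a x^{2}} \, dx = \frac{2 \sqrt{\pi}}{a^{\frac{3}{2}}}.$$

Repeating twice in total — each differentiation brings down another $(-x^2)$ — gives
$$\frac{d^{2}J}{da^{2}} = \int_{-\infty}^{\infty} - 4 x^{4} e^{- a x^{2}} \, dx = - \frac{3 \sqrt{\pi}}{a^{\frac{5}{2}}},$$
and the integrand here is exactly the target integrand, so $I = - \frac{3 \sqrt{\pi}}{a^{\frac{5}{2}}}$.

Setting $a = 1$:
$$I = - 3 \sqrt{\pi}.$$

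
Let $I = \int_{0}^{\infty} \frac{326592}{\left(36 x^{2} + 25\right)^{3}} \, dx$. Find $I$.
$\frac{10206 \pi}{3125}$

Start from the standard arctangent integral
$$J(a) = \int_{0}^{\infty} \frac{7}{a^{2} + x^{2}} \, dx = \frac{7 \pi}{2 a}.$$

Differentiating under the integral sign with respect to $a$,
$$\frac{dJ}{da} = \int_{0}^{\infty} - \frac{14 a}{\left(a^{2} + x^{2}\right)^{2}} \, dx = - \frac{7 \pi}{2 a^{2}},$$
so $\int_{0}^{\infty} \frac{7}{\left(a^{2} + x^{2}\right)^{2}} \, dx = \frac{7 \pi}{4 a^{3}}$.

Repeating — each differentiation of $1/(x^2+a^2)^j$ produces $-2ja/(x^2+a^2)^{j+1}$ — and dividing through by $-2ja$ at each step yields, after $2$ differentiations in total,
$$\int_{0}^{\infty} \frac{7}{\left(a^{2} + x^{2}\right)^{3}} \, dx = \frac{21 \pi}{16 a^{5}}.$$

Setting $a = \frac{5}{6}$:
$$I = \frac{10206 \pi}{3125}.$$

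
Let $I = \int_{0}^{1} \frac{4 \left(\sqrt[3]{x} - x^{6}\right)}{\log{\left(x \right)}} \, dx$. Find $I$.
$- \log{\left(\frac{194481}{256} \right)}$

Consider the one-parameter family: let $I(a) = \int_{0}^{1} \frac{4 \left(\sqrt[3]{x} - x^{a}\right)}{\log{\left(x \right)}} \, dx$.

Since $\dfrac{\partial}{\partial a}\,x^{a} = x^{a} \ln x$, the $\ln x$ in the denominator cancels and
$$\frac{dI}{da} = \int_{0}^{1} -4 x^{a} \, dx = -4 \left[\frac{x^{a+1}}{a+1}\right]_0^1 = - \frac{4}{a + 1}.$$

Integrating with respect to $a$ gives $I(a) = - \log{\left(\frac{81 \left(a + 1\right)^{4}}{256} \right)} + C$.

At $a = \frac{1}{3}$ the integrand is identically $0$, so $I(\frac{1}{3}) = 0$. The closed form gives $0$, hence $C = 0$.

Setting $a = 6$:
$$I = - \log{\left(\frac{194481}{256} \right)}.$$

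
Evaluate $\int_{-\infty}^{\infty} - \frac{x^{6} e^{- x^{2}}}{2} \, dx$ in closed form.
$- \frac{15 \sqrt{\pi}}{16}$

Begin with the known integral
$$J(a) = \int_{-\infty}^{\infty} - \frac{e^{- a x^{2}}}{2} \, dx = - \frac{\sqrt{\pi}}{2 \sqrt{a}}.$$

Differentiating under the integral sign brings down a factor of $(-x^2)$:
$$\frac{dJ}{da} = \int_{-\infty}^{\infty} \frac{x^{2} e^{- a x^{2}}}{2} \, dx = \frac{\sqrt{\pi}}{4 a^{\frac{3}{2}}}.$$

Repeating $3$ times in total — each differentiation brings down another $(-x^2)$ — gives
$$\frac{d^{3}J}{da^{3}} = \int_{-\infty}^{\infty} \frac{x^{6} e^{- a x^{2}}}{2} \, dx = \frac{15 \sqrt{\pi}}{16 a^{\frac{7}{2}}},$$
and the integrand here is $(-1)^{3}$ times the target integrand, so $I = (-1)^{3}\,\frac{d^{3}J}{da^{3}} = - \frac{15 \sqrt{\pi}}{16 a^{\frac{7}{2}}}$.

Setting $a = 1$:
$$I = - \frac{15 \sqrt{\pi}}{16}.$$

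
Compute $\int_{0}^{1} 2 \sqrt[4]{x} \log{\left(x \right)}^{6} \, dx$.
$\frac{4718592}{15625}$

Begin with the known integral
$$J(a) = \int_{0}^{1} 2 x^{a} \, dx = \frac{2}{a + 1}.$$

Differentiating under the integral sign brings down a factor of $\ln x$:
$$\frac{dJ}{da} = \int_{0}^{1} 2 x^{a} \log{\left(x \right)} \, dx = - \frac{2}{\left(a + 1\right)^{2}}.$$

Repeating $6$ times in total — each differentiation brings down another $\ln x$ — gives
$$\frac{d^{6}J}{da^{6}} = \int_{0}^{1} 2 x^{a} \log{\left(x \right)}^{6} \, dx = \frac{1440}{\left(a + 1\right)^{7}},$$
and the integrand here is exactly the target integrand, so $I = \frac{1440}{\left(a + 1\right)^{7}}$.

Setting $a = \frac{1}{4}$:
$$I = \frac{4718592}{15625}.$$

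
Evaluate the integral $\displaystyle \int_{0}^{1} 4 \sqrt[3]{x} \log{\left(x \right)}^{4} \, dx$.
$\frac{729}{32}$

Start from the elementary integral
$$J(a) = \int_{0}^{1} 4 x^{a} \, dx = \frac{4}{a + 1}.$$

Differentiating under the integral sign brings down a factor of $\ln x$:
$$\frac{dJ}{da} = \int_{0}^{1} 4 x^{a} \log{\left(x \right)} \, dx = - \frac{4}{\left(a + 1\right)^{2}}.$$

Repeating $4$ times in total — each differentiation brings down another $\ln x$ — gives
$$\frac{d^{4}J}{da^{4}} = \int_{0}^{1} 4 x^{a} \log{\left(x \right)}^{4} \, dx = \frac{96}{\left(a + 1\right)^{5}},$$
and the integrand here is exactly the target integrand, so $I = \frac{96}{\left(a + 1\right)^{5}}$.

Setting $a = \frac{1}{3}$:
$$I = \frac{729}{32}.$$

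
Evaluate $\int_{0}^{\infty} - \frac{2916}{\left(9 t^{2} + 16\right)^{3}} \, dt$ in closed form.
$- \frac{729 \pi}{4096}$

Begin with the known result
$$J(a) = \int_{0}^{\infty} - \frac{4}{a^{2} + t^{2}} \, dt = - \frac{2 \pi}{a}.$$

Differentiating under the integral sign with respect to $a$,
$$\frac{dJ}{da} = \int_{0}^{\infty} \frac{8 a}{\left(a^{2} + t^{2}\right)^{2}} \, dt = \frac{2 \pi}{a^{2}},$$
so $\int_{0}^{\infty} - \frac{4}{\left(a^{2} + t^{2}\right)^{2}} \, dt = - \frac{\pi}{a^{3}}$.

Repeating — each differentiation of $1/(t^2+a^2)^j$ produces $-2ja/(t^2+a^2)^{j+1}$ — and dividing through by $-2ja$ at each step yields, after $2$ differentiations in total,
$$\int_{0}^{\infty} - \frac{4}{\left(a^{2} + t^{2}\right)^{3}} \, dt = - \frac{3 \pi}{4 a^{5}}.$$

Setting $a = \frac{4}{3}$:
$$I = - \frac{729 \pi}{4096}.$$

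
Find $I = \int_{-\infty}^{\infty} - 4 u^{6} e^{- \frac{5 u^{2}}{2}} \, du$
$- \frac{12 \sqrt{10} \sqrt{\pi}}{125}$

Start from the elementary integral
$$J(a) = \int_{-\infty}^{\infty} - 4 e^{- a u^{2}} \, du = - \frac{4 \sqrt{\pi}}{\sqrt{a}}.$$

Differentiating under the integral sign brings down a factor of $(-u^2)$:
$$\frac{dJ}{da} = \int_{-\infty}^{\infty} 4 u^{2} e^{- a u^{2}} \, du = \frac{2 \sqrt{\pi}}{a^{\frac{3}{2}}}.$$

Repeating $3$ times in total — each differentiation brings down another $(-u^2)$ — gives
$$\frac{d^{3}J}{da^{3}} = \int_{-\infty}^{\infty} 4 u^{6} e^{- a u^{2}} \, du = \frac{15 \sqrt{\pi}}{2 a^{\frac{7}{2}}},$$
and the integrand here is $(-1)^{3}$ times the target integrand, so $I = (-1)^{3}\,\frac{d^{3}J}{da^{3}} = - \frac{15 \sqrt{\pi}}{2 a^{\frac{7}{2}}}$.

Setting $a = \frac{5}{2}$:
$$I = - \frac{12 \sqrt{10} \sqrt{\pi}}{125}.$$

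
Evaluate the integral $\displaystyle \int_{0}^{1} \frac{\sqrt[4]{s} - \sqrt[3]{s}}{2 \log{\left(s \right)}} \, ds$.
$\log{\left(\frac{\sqrt{15}}{4} \right)}$

Introduce a parameter $a$ in the exponent: let $I(a) = \int_{0}^{1} \frac{\sqrt[4]{s} - s^{a}}{2 \log{\left(s \right)}} \, ds$.

Since $\dfrac{\partial}{\partial a}\,s^{a} = s^{a} \ln s$, the $\ln s$ in the denominator cancels and
$$\frac{dI}{da} = \int_{0}^{1} - \frac{1}{2} s^{a} \, ds = - \frac{1}{2} \left[\frac{s^{a+1}}{a+1}\right]_0^1 = - \frac{1}{2 a + 2}.$$

Integrating with respect to $a$ gives $I(a) = - \frac{\log{\left(a + 1 \right)}}{2} - \log{\left(2 \right)} + \frac{\log{\left(5 \right)}}{2} + C$.

At $a = \frac{1}{4}$ the integrand is identically $0$, so $I(\frac{1}{4}) = 0$. The closed form gives $0$, hence $C = 0$.

Setting $a = \frac{1}{3}$:
$$I = \log{\left(\frac{\sqrt{15}}{4} \right)}.$$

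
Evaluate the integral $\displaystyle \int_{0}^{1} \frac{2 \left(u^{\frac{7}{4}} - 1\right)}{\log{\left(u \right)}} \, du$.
$\log{\left(\frac{121}{16} \right)}$

Replace the exponent $\frac{7}{4}$ by a parameter $a$: let $I(a) = \int_{0}^{1} \frac{2 \left(u^{a} - 1\right)}{\log{\left(u \right)}} \, du$.

Since $\dfrac{\partial}{\partial a}\,u^{a} = u^{a} \ln u$, the $\ln u$ in the denominator cancels and
$$\frac{dI}{da} = \int_{0}^{1} 2 u^{a} \, du = 2 \left[\frac{u^{a+1}}{a+1}\right]_0^1 = \frac{2}{a + 1}.$$

Integrating with respect to $a$ gives $I(a) = 2 \log{\left(a + 1 \right)} + C$.

At $a = 0$ the integrand is identically $0$, so $I(0) = 0$. The closed form gives $0$, hence $C = 0$.

Setting $a = \frac{7}{4}$:
$$I = \log{\left(\frac{121}{16} \right)}.$$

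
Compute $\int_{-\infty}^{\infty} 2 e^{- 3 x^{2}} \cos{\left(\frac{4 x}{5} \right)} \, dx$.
$\frac{2 \sqrt{3} \sqrt{\pi}}{3 e^{\frac{4}{75}}}$

Define $I(b) = \int_{-\infty}^{\infty} 2 e^{- 3 x^{2}} \cos{\left(b x \right)} \, dx$.

Differentiating under the integral sign,
$$I'(b) = \int_{-\infty}^{\infty} - 2 x e^{- 3 x^{2}} \sin{\left(b x \right)} \, dx.$$

Integrate $\int_{-\infty}^{\infty} x \sin(b x)\, e^{- 3 x^{2}}\, dx$ by parts with $u = \sin(b x)$ and $dv = x\, e^{- 3 x^{2}}\, dx$, giving $v = - \frac{e^{- 3 x^{2}}}{6}$. The boundary term vanishes and
$$\int_{-\infty}^{\infty} x \sin(b x)\, e^{- 3 x^{2}}\, dx = \frac{b}{6} \int_{-\infty}^{\infty} \cos(b x)\, e^{- 3 x^{2}}\, dx,$$
so $I'(b) = - \frac{b}{6}\, I(b)$.

This is a separable first-order ODE; solving with the initial condition $I(0) = \int_{-\infty}^{\infty} 2 e^{- 3 x^{2}}\,dx = \frac{2 \sqrt{3} \sqrt{\pi}}{3}$ gives
$$I(b) = \frac{2 \sqrt{3} \sqrt{\pi} e^{- \frac{b^{2}}{12}}}{3}.$$

Setting $b = \frac{4}{5}$:
$$I = \frac{2 \sqrt{3} \sqrt{\pi}}{3 e^{\frac{4}{75}}}.$$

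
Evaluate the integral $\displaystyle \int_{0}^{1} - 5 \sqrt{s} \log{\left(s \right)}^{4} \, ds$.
$- \frac{1280}{81}$

Start from the elementary integral
$$J(a) = \int_{0}^{1} - 5 s^{a} \, ds = - \frac{5}{a + 1}.$$

Differentiating under the integral sign brings down a factor of $\ln s$:
$$\frac{dJ}{da} = \int_{0}^{1} - 5 s^{a} \log{\left(s \right)} \, ds = \frac{5}{\left(a + 1\right)^{2}}.$$

Repeating $4$ times in total — each differentiation brings down another $\ln s$ — gives
$$\frac{d^{4}J}{da^{4}} = \int_{0}^{1} - 5 s^{a} \log{\left(s \right)}^{4} \, ds = - \frac{120}{\left(a + 1\right)^{5}},$$
and the integrand here is exactly the target integrand, so $I = - \frac{120}{\left(a + 1\right)^{5}}$.

Setting $a = \frac{1}{2}$:
$$I = - \frac{1280}{81}.$$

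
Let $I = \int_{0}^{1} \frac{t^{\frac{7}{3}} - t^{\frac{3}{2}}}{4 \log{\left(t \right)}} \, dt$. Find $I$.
$- \frac{\log{\left(3 \right)}}{4} + \frac{\log{\left(2 \right)}}{2}$

Introduce a parameter $a$ in the exponent: let $I(a) = \int_{0}^{1} \frac{t^{\frac{7}{3}} - t^{a}}{4 \log{\left(t \right)}} \, dt$.

Since $\dfrac{\partial}{\partial a}\,t^{a} = t^{a} \ln t$, the $\ln t$ in the denominator cancels and
$$\frac{dI}{da} = \int_{0}^{1} - \frac{1}{4} t^{a} \, dt = - \frac{1}{4} \left[\frac{t^{a+1}}{a+1}\right]_0^1 = - \frac{1}{4 a + 4}.$$

Integrating with respect to $a$ gives $I(a) = - \frac{\log{\left(a + 1 \right)}}{4} - \frac{\log{\left(3 \right)}}{4} + \frac{\log{\left(10 \right)}}{4} + C$.

At $a = \frac{7}{3}$ the integrand is identically $0$, so $I(\frac{7}{3}) = 0$. The closed form gives $0$, hence $C = 0$.

Setting $a = \frac{3}{2}$:
$$I = - \frac{\log{\left(3 \right)}}{4} + \frac{\log{\left(2 \right)}}{2}.$$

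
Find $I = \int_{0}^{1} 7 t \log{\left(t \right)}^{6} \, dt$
$\frac{315}{8}$

Consider the simpler parametrised integral
$$J(a) = \int_{0}^{1} 7 t^{a} \, dt = \frac{7}{a + 1}.$$

Differentiating under the integral sign brings down a factor of $\ln t$:
$$\frac{dJ}{da} = \int_{0}^{1} 7 t^{a} \log{\left(t \right)} \, dt = - \frac{7}{\left(a + 1\right)^{2}}.$$

Repeating $6$ times in total — each differentiation brings down another $\ln t$ — gives
$$\frac{d^{6}J}{da^{6}} = \int_{0}^{1} 7 t^{a} \log{\left(t \right)}^{6} \, dt = \frac{5040}{\left(a + 1\right)^{7}},$$
and the integrand here is exactly the target integrand, so $I = \frac{5040}{\left(a + 1\right)^{7}}$.

Setting $a = 1$:
$$I = \frac{315}{8}.$$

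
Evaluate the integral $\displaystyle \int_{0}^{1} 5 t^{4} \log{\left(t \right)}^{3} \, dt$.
$- \frac{6}{125}$

Begin with the known integral
$$J(a) = \int_{0}^{1} 5 t^{a} \, dt = \frac{5}{a + 1}.$$

Differentiating under the integral sign brings down a factor of $\ln t$:
$$\frac{dJ}{da} = \int_{0}^{1} 5 t^{a} \log{\left(t \right)} \, dt = - \frac{5}{\left(a + 1\right)^{2}}.$$

Repeating $3$ times in total — each differentiation brings down another $\ln t$ — gives
$$\frac{d^{3}J}{da^{3}} = \int_{0}^{1} 5 t^{a} \log{\left(t \right)}^{3} \, dt = - \frac{30}{\left(a + 1\right)^{4}},$$
and the integrand here is exactly the target integrand, so $I = - \frac{30}{\left(a + 1\right)^{4}}$.

Setting $a = 4$:
$$I = - \frac{6}{125}.$$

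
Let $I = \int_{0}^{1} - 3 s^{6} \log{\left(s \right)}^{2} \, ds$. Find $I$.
$- \frac{6}{343}$

Start from the elementary integral
$$J(a) = \int_{0}^{1} - 3 s^{a} \, ds = - \frac{3}{a + 1}.$$

Differentiating under the integral sign brings down a factor of $\ln s$:
$$\frac{dJ}{da} = \int_{0}^{1} - 3 s^{a} \log{\left(s \right)} \, ds = \frac{3}{\left(a + 1\right)^{2}}.$$

Repeating twice in total — each differentiation brings down another $\ln s$ — gives
$$\frac{d^{2}J}{da^{2}} = \int_{0}^{1} - 3 s^{a} \log{\left(s \right)}^{2} \, ds = - \frac{6}{\left(a + 1\right)^{3}},$$
and the integrand here is exactly the target integrand, so $I = - \frac{6}{\left(a + 1\right)^{3}}$.

Setting $a = 6$:
$$I = - \frac{6}{343}.$$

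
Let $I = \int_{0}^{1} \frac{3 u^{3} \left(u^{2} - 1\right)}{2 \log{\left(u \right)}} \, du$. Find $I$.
$\log{\left(\frac{3 \sqrt{6}}{4} \right)}$

Consider the one-parameter family: let $I(a) = \int_{0}^{1} \frac{3 \left(u^{5} - u^{a}\right)}{2 \log{\left(u \right)}} \, du$.

Since $\dfrac{\partial}{\partial a}\,u^{a} = u^{a} \ln u$, the $\ln u$ in the denominator cancels and
$$\frac{dI}{da} = \int_{0}^{1} - \frac{3}{2} u^{a} \, du = - \frac{3}{2} \left[\frac{u^{a+1}}{a+1}\right]_0^1 = - \frac{3}{2 a + 2}.$$

Integrating with respect to $a$ gives $I(a) = - \frac{3 \log{\left(a + 1 \right)}}{2} + \frac{3 \log{\left(6 \right)}}{2} + C$.

At $a = 5$ the integrand is identically $0$, so $I(5) = 0$. The closed form gives $0$, hence $C = 0$.

Setting $a = 3$:
$$I = \log{\left(\frac{3 \sqrt{6}}{4} \right)}.$$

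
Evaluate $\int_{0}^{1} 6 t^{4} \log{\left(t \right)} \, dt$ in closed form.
$- \frac{6}{25}$

Consider the simpler parametrised integral
$$J(a) = \int_{0}^{1} 6 t^{a} \, dt = \frac{6}{a + 1}.$$

Differentiating under the integral sign brings down a factor of $\ln t$:
$$\frac{dJ}{da} = \int_{0}^{1} 6 t^{a} \log{\left(t \right)} \, dt = - \frac{6}{\left(a + 1\right)^{2}}.$$

The integral on the left is $I$, so $I = - \frac{6}{\left(a + 1\right)^{2}}$.

Setting $a = 4$:
$$I = - \frac{6}{25}.$$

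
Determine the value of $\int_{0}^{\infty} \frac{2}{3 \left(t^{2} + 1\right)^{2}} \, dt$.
$\frac{\pi}{6}$

Begin with the known result
$$J(a) = \int_{0}^{\infty} \frac{2}{3 \left(a^{2} + t^{2}\right)} \, dt = \frac{\pi}{3 a}.$$

Differentiating under the integral sign with respect to $a$,
$$\frac{dJ}{da} = \int_{0}^{\infty} - \frac{4 a}{3 \left(a^{2} + t^{2}\right)^{2}} \, dt = - \frac{\pi}{3 a^{2}},$$
so $\int_{0}^{\infty} \frac{2}{3 \left(a^{2} + t^{2}\right)^{2}} \, dt = \frac{\pi}{6 a^{3}}$.

Setting $a = 1$:
$$I = \frac{\pi}{6}.$$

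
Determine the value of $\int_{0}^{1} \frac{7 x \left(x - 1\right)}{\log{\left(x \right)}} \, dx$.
$\log{\left(\frac{2187}{128} \right)}$

Introduce a parameter $a$ in the exponent: let $I(a) = \int_{0}^{1} \frac{7 \left(x^{2} - x^{a}\right)}{\log{\left(x \right)}} \, dx$.

Since $\dfrac{\partial}{\partial a}\,x^{a} = x^{a} \ln x$, the $\ln x$ in the denominator cancels and
$$\frac{dI}{da} = \int_{0}^{1} -7 x^{a} \, dx = -7 \left[\frac{x^{a+1}}{a+1}\right]_0^1 = - \frac{7}{a + 1}.$$

Integrating with respect to $a$ gives $I(a) = \log{\left(\frac{2187}{\left(a + 1\right)^{7}} \right)} + C$.

At $a = 2$ the integrand is identically $0$, so $I(2) = 0$. The closed form gives $0$, hence $C = 0$.

Setting $a = 1$:
$$I = \log{\left(\frac{2187}{128} \right)}.$$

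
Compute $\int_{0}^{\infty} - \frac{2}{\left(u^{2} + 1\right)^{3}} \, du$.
$- \frac{3 \pi}{8}$

Start from the standard arctangent integral
$$J(a) = \int_{0}^{\infty} - \frac{2}{a^{2} + u^{2}} \, du = - \frac{\pi}{a}.$$

Differentiating under the integral sign with respect to $a$,
$$\frac{dJ}{da} = \int_{0}^{\infty} \frac{4 a}{\left(a^{2} + u^{2}\right)^{2}} \, du = \frac{\pi}{a^{2}},$$
so $\int_{0}^{\infty} - \frac{2}{\left(a^{2} + u^{2}\right)^{2}} \, du = - \frac{\pi}{2 a^{3}}$.

Repeating — each differentiation of $1/(u^2+a^2)^j$ produces $-2ja/(u^2+a^2)^{j+1}$ — and dividing through by $-2ja$ at each step yields, after $2$ differentiations in total,
$$\int_{0}^{\infty} - \frac{2}{\left(a^{2} + u^{2}\right)^{3}} \, du = - \frac{3 \pi}{8 a^{5}}.$$

Setting $a = 1$:
$$I = - \frac{3 \pi}{8}.$$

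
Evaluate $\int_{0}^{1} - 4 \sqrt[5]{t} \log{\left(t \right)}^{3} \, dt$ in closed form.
$\frac{625}{54}$

Consider the simpler parametrised integral
$$J(a) = \int_{0}^{1} - 4 t^{a} \, dt = - \frac{4}{a + 1}.$$

Differentiating under the integral sign brings down a factor of $\ln t$:
$$\frac{dJ}{da} = \int_{0}^{1} - 4 t^{a} \log{\left(t \right)} \, dt = \frac{4}{\left(a + 1\right)^{2}}.$$

Repeating $3$ times in total — each differentiation brings down another $\ln t$ — gives
$$\frac{d^{3}J}{da^{3}} = \int_{0}^{1} - 4 t^{a} \log{\left(t \right)}^{3} \, dt = \frac{24}{\left(a + 1\right)^{4}},$$
and the integrand here is exactly the target integrand, so $I = \frac{24}{\left(a + 1\right)^{4}}$.

Setting $a = \frac{1}{5}$:
$$I = \frac{625}{54}.$$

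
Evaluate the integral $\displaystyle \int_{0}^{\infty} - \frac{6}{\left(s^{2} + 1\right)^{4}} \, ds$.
$- \frac{15 \pi}{16}$

Begin with the known result
$$J(a) = \int_{0}^{\infty} - \frac{6}{a^{2} + s^{2}} \, ds = - \frac{3 \pi}{a}.$$

Differentiating under the integral sign with respect to $a$,
$$\frac{dJ}{da} = \int_{0}^{\infty} \frac{12 a}{\left(a^{2} + s^{2}\right)^{2}} \, ds = \frac{3 \pi}{a^{2}},$$
so $\int_{0}^{\infty} - \frac{6}{\left(a^{2} + s^{2}\right)^{2}} \, ds = - \frac{3 \pi}{2 a^{3}}$.

Repeating — each differentiation of $1/(s^2+a^2)^j$ produces $-2ja/(s^2+a^2)^{j+1}$ — and dividing through by $-2ja$ at each step yields, after $3$ differentiations in total,
$$\int_{0}^{\infty} - \frac{6}{\left(a^{2} + s^{2}\right)^{4}} \, ds = - \frac{15 \pi}{16 a^{7}}.$$

Setting $a = 1$:
$$I = - \frac{15 \pi}{16}.$$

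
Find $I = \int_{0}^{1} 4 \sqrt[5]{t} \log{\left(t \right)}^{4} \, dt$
$\frac{3125}{81}$

Start from the elementary integral
$$J(a) = \int_{0}^{1} 4 t^{a} \, dt = \frac{4}{a + 1}.$$

Differentiating under the integral sign brings down a factor of $\ln t$:
$$\frac{dJ}{da} = \int_{0}^{1} 4 t^{a} \log{\left(t \right)} \, dt = - \frac{4}{\left(a + 1\right)^{2}}.$$

Repeating $4$ times in total — each differentiation brings down another $\ln t$ — gives
$$\frac{d^{4}J}{da^{4}} = \int_{0}^{1} 4 t^{a} \log{\left(t \right)}^{4} \, dt = \frac{96}{\left(a + 1\right)^{5}},$$
and the integrand here is exactly the target integrand, so $I = \frac{96}{\left(a + 1\right)^{5}}$.

Setting $a = \frac{1}{5}$:
$$I = \frac{3125}{81}.$$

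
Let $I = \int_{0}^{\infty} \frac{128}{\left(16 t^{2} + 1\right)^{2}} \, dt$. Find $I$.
$8 \pi$

Start from the standard arctangent integral
$$J(a) = \int_{0}^{\infty} \frac{1}{2 \left(a^{2} + t^{2}\right)} \, dt = \frac{\pi}{4 a}.$$

Differentiating under the integral sign with respect to $a$,
$$\frac{dJ}{da} = \int_{0}^{\infty} - \frac{a}{\left(a^{2} + t^{2}\right)^{2}} \, dt = - \frac{\pi}{4 a^{2}},$$
so $\int_{0}^{\infty} \frac{1}{2 \left(a^{2} + t^{2}\right)^{2}} \, dt = \frac{\pi}{8 a^{3}}$.

Setting $a = \frac{1}{4}$:
$$I = 8 \pi.$$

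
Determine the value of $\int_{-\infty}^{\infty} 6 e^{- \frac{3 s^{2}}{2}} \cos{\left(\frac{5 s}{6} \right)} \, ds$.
$\frac{2 \sqrt{6} \sqrt{\pi}}{e^{\frac{25}{216}}}$

Treat the cosine frequency as a parameter and define $I(b) = \int_{-\infty}^{\infty} 6 e^{- \frac{3 s^{2}}{2}} \cos{\left(b s \right)} \, ds$.

Differentiating under the integral sign,
$$I'(b) = \int_{-\infty}^{\infty} - 6 s e^{- \frac{3 s^{2}}{2}} \sin{\left(b s \right)} \, ds.$$

Integrate $\int_{-\infty}^{\infty} s \sin(b s)\, e^{- \frac{3 s^{2}}{2}}\, ds$ by parts with $u = \sin(b s)$ and $dv = s\, e^{- \frac{3 s^{2}}{2}}\, ds$, giving $v = - \frac{e^{- \frac{3 s^{2}}{2}}}{3}$. The boundary term vanishes and
$$\int_{-\infty}^{\infty} s \sin(b s)\, e^{- \frac{3 s^{2}}{2}}\, ds = \frac{b}{3} \int_{-\infty}^{\infty} \cos(b s)\, e^{- \frac{3 s^{2}}{2}}\, ds,$$
so $I'(b) = - \frac{b}{3}\, I(b)$.

This is a separable first-order ODE; solving with the initial condition $I(0) = \int_{-\infty}^{\infty} 6 e^{- \frac{3 s^{2}}{2}}\,ds = 2 \sqrt{6} \sqrt{\pi}$ gives
$$I(b) = 2 \sqrt{6} \sqrt{\pi} e^{- \frac{b^{2}}{6}}.$$

Setting $b = \frac{5}{6}$:
$$I = \frac{2 \sqrt{6} \sqrt{\pi}}{e^{\frac{25}{216}}}.$$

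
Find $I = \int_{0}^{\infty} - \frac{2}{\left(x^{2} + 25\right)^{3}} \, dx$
$- \frac{3 \pi}{25000}$

Start from the standard arctangent integral
$$J(a) = \int_{0}^{\infty} - \frac{2}{a^{2} + x^{2}} \, dx = - \frac{\pi}{a}.$$

Differentiating under the integral sign with respect to $a$,
$$\frac{dJ}{da} = \int_{0}^{\infty} \frac{4 a}{\left(a^{2} + x^{2}\right)^{2}} \, dx = \frac{\pi}{a^{2}},$$
so $\int_{0}^{\infty} - \frac{2}{\left(a^{2} + x^{2}\right)^{2}} \, dx = - \frac{\pi}{2 a^{3}}$.

Repeating — each differentiation of $1/(x^2+a^2)^j$ produces $-2ja/(x^2+a^2)^{j+1}$ — and dividing through by $-2ja$ at each step yields, after $2$ differentiations in total,
$$\int_{0}^{\infty} - \frac{2}{\left(a^{2} + x^{2}\right)^{3}} \, dx = - \frac{3 \pi}{8 a^{5}}.$$

Setting $a = 5$:
$$I = - \frac{3 \pi}{25000}.$$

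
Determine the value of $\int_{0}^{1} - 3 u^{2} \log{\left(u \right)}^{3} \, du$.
$\frac{2}{9}$

Begin with the known integral
$$J(a) = \int_{0}^{1} - 3 u^{a} \, du = - \frac{3}{a + 1}.$$

Differentiating under the integral sign brings down a factor of $\ln u$:
$$\frac{dJ}{da} = \int_{0}^{1} - 3 u^{a} \log{\left(u \right)} \, du = \frac{3}{\left(a + 1\right)^{2}}.$$

Repeating $3$ times in total — each differentiation brings down another $\ln u$ — gives
$$\frac{d^{3}J}{da^{3}} = \int_{0}^{1} - 3 u^{a} \log{\left(u \right)}^{3} \, du = \frac{18}{\left(a + 1\right)^{4}},$$
and the integrand here is exactly the target integrand, so $I = \frac{18}{\left(a + 1\right)^{4}}$.

Setting $a = 2$:
$$I = \frac{2}{9}.$$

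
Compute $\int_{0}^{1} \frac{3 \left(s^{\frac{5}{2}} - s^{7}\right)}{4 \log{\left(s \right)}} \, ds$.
$\log{\left(\frac{7^{\frac{3}{4}}}{8} \right)}$

Introduce a parameter $a$ in the exponent: let $I(a) = \int_{0}^{1} \frac{3 \left(- s^{7} + s^{a}\right)}{4 \log{\left(s \right)}} \, ds$.

Since $\dfrac{\partial}{\partial a}\,s^{a} = s^{a} \ln s$, the $\ln s$ in the denominator cancels and
$$\frac{dI}{da} = \int_{0}^{1} \frac{3}{4} s^{a} \, ds = \frac{3}{4} \left[\frac{s^{a+1}}{a+1}\right]_0^1 = \frac{3}{4 \left(a + 1\right)}.$$

Integrating with respect to $a$ gives $I(a) = \frac{3 \log{\left(a + 1 \right)}}{4} - \frac{9 \log{\left(2 \right)}}{4} + C$.

At $a = 7$ the integrand is identically $0$, so $I(7) = 0$. The closed form gives $0$, hence $C = 0$.

Setting $a = \frac{5}{2}$:
$$I = \log{\left(\frac{7^{\frac{3}{4}}}{8} \right)}.$$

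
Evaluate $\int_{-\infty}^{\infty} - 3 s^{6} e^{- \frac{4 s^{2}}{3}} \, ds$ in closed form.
$- \frac{1215 \sqrt{3} \sqrt{\pi}}{1024}$

Start from the elementary integral
$$J(a) = \int_{-\infty}^{\infty} - 3 e^{- a s^{2}} \, ds = - \frac{3 \sqrt{\pi}}{\sqrt{a}}.$$

Differentiating under the integral sign brings down a factor of $(-s^2)$:
$$\frac{dJ}{da} = \int_{-\infty}^{\infty} 3 s^{2} e^{- a s^{2}} \, ds = \frac{3 \sqrt{\pi}}{2 a^{\frac{3}{2}}}.$$

Repeating $3$ times in total — each differentiation brings down another $(-s^2)$ — gives
$$\frac{d^{3}J}{da^{3}} = \int_{-\infty}^{\infty} 3 s^{6} e^{- a s^{2}} \, ds = \frac{45 \sqrt{\pi}}{8 a^{\frac{7}{2}}},$$
and the integrand here is $(-1)^{3}$ times the target integrand, so $I = (-1)^{3}\,\frac{d^{3}J}{da^{3}} = - \frac{45 \sqrt{\pi}}{8 a^{\frac{7}{2}}}$.

Setting $a = \frac{4}{3}$:
$$I = - \frac{1215 \sqrt{3} \sqrt{\pi}}{1024}.$$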